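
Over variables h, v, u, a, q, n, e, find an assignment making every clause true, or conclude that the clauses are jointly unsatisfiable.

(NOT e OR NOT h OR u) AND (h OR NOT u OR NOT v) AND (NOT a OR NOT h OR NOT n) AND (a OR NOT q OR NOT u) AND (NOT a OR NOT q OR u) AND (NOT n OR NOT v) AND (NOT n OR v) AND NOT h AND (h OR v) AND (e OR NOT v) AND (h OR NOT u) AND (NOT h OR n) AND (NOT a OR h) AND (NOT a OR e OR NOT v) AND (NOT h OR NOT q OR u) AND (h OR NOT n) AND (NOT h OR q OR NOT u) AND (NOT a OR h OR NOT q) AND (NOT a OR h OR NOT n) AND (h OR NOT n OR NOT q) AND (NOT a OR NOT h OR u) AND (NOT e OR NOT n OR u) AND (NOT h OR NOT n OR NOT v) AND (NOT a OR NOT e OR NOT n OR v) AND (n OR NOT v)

Case h = True:
  Clause (NOT h) is falsified — contradiction.
Case h = False:
  (h OR v) forces v = True.
  (h OR NOT u OR NOT v) forces u = False.
  (NOT n OR NOT v) forces n = False.
  Clause (n OR NOT v) is falsified — contradiction.
Both cases fail, so the formula is unsatisfiable.

Unsatisfiable — no assignment works.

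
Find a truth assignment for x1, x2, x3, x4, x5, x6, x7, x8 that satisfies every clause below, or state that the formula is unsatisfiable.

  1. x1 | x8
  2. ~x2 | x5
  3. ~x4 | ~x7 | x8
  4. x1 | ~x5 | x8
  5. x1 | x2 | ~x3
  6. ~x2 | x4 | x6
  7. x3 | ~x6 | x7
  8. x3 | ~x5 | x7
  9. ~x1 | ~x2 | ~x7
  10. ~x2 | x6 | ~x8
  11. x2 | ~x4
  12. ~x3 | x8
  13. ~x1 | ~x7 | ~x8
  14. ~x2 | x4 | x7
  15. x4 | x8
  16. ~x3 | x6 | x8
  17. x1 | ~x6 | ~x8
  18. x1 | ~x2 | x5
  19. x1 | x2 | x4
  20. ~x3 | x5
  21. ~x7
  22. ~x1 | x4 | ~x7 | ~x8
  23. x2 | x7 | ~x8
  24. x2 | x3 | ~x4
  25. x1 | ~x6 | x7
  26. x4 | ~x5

x1 = True; x2 = True; x3 = True; x4 = True; x5 = True; x6 = True; x7 = False; x8 = True

Unit clause (~x7) forces x7 = False.
Try x1 = False:
  (x1 | x8) forces x8 = True.
  (x1 | ~x6 | ~x8) forces x6 = False.
  (~x2 | x6 | ~x8) forces x2 = False.
  clause (x2 | x7 | ~x8) is falsified — backtrack.
So x1 = True.
Try x2 = False:
  (x2 | ~x4) forces x4 = False.
  (x4 | x8) forces x8 = True.
  clause (x2 | x7 | ~x8) is falsified — backtrack.
So x2 = True.
  then (~x2 | x5) forces x5 = True.
  then (x3 | ~x5 | x7) forces x3 = True.
  then (~x3 | x8) forces x8 = True.
  then (~x2 | x4 | x7) forces x4 = True.
  then (~x2 | x6 | ~x8) forces x6 = True.
All clauses satisfied.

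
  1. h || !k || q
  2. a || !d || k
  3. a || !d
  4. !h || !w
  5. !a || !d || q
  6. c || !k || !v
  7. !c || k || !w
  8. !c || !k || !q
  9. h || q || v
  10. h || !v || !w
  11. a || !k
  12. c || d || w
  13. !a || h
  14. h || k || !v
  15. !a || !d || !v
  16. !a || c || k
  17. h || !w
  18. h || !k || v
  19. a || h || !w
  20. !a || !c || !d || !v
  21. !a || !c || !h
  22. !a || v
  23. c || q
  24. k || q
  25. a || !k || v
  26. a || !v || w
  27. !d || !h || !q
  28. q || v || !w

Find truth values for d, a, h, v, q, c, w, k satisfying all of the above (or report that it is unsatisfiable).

d=F, a=F, h=T, v=F, q=T, c=T, w=F, k=F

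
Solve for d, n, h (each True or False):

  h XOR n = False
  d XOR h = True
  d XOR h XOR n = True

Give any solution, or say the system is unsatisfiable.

d = True; n = False; h = False

h XOR n = F XOR F = False ✓
d XOR h = T XOR F = True ✓
d XOR h XOR n = T XOR F XOR F = True ✓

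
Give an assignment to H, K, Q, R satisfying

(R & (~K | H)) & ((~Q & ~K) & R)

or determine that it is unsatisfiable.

H: True, K: False, Q: False, R: True

  R & (~K | H) = True
    ~K | H = True
      ~K = True
  (~Q & ~K) & R = True
    ~Q & ~K = True
      ~Q = True
      ~K = True
Both conjuncts True, so the formula holds.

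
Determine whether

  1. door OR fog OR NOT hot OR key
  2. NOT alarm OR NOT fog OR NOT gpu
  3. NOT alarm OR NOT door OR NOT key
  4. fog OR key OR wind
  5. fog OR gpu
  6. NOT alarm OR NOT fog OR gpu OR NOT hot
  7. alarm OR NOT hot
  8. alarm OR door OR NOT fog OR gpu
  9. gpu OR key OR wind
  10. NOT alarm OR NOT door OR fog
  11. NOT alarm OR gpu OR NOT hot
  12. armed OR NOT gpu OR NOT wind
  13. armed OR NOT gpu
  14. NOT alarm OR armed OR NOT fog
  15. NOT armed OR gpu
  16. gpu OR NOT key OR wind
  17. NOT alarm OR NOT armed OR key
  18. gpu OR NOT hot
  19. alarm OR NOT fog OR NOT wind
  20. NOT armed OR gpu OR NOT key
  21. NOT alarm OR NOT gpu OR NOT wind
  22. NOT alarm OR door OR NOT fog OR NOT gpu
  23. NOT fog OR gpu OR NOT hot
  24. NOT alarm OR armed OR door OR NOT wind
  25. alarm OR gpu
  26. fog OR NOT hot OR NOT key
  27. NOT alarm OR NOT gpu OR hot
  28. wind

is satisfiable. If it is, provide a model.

Unit clause (wind) forces wind = True.
Set hot = False.
Try gpu = False:
  (fog OR gpu) forces fog = True.
  (NOT armed OR gpu) forces armed = False.
  (NOT alarm OR armed OR NOT fog) forces alarm = False.
  clause (alarm OR NOT fog OR NOT wind) is falsified — backtrack.
So gpu = True.
  then (armed OR NOT gpu OR NOT wind) forces armed = True.
  then (NOT alarm OR NOT gpu OR NOT wind) forces alarm = False.
  then (alarm OR NOT fog OR NOT wind) forces fog = False.
Set key = True.
Set door = True.
All clauses satisfied.

hot = False, gpu = True, key = True, alarm = False, fog = False, armed = True, door = True, wind = True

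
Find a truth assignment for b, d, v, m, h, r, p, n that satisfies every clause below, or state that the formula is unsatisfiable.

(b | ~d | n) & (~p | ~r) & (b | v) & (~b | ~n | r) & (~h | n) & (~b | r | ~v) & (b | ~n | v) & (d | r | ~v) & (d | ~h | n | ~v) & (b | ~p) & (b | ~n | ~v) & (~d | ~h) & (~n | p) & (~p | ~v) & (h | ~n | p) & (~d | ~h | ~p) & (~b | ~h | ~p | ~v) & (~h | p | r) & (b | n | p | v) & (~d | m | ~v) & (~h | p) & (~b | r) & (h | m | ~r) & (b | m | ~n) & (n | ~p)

b: True, d: False, v: True, m: True, h: False, r: True, p: False, n: False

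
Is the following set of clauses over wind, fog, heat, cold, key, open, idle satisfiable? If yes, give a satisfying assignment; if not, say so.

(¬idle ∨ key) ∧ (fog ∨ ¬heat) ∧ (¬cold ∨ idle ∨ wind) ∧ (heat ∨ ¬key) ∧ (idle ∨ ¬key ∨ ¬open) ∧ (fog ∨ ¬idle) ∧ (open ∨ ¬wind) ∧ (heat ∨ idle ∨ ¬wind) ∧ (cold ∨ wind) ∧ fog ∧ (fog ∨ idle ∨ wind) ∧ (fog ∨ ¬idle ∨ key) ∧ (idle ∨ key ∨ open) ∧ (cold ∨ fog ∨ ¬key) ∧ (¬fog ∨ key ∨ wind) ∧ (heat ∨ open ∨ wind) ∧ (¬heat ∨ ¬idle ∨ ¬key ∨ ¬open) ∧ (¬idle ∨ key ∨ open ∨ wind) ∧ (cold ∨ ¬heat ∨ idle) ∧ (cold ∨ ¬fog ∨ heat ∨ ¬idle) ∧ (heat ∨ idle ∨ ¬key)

wind = False; fog = True; heat = True; cold = True; key = True; open = False; idle = True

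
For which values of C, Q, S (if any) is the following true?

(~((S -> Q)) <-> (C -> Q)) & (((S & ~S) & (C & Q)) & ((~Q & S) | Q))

Unsatisfiable

Case Q = True: the conjunct ~((S -> Q)) <-> (C -> Q) becomes ~True <-> (C -> True) = False.
Case Q = False: the conjunct Q is False.
Both cases fail — unsatisfiable.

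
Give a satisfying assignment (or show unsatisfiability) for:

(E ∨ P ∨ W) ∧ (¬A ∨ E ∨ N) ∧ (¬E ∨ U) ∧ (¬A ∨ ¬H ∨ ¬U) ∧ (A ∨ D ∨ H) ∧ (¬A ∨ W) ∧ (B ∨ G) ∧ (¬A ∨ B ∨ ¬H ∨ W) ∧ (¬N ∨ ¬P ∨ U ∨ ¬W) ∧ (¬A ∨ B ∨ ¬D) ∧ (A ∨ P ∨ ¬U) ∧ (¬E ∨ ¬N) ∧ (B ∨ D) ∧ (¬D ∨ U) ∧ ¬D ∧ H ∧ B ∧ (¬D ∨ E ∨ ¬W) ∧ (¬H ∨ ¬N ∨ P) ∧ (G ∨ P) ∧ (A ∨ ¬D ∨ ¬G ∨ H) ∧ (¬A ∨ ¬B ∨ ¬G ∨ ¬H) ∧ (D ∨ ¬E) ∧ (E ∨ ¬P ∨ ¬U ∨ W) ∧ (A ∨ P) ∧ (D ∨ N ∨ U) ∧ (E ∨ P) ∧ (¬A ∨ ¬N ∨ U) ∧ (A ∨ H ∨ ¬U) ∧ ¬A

U=T, N=T, E=F, P=T, A=F, D=F, H=T, G=T, W=T, B=T

Unit clause (¬D) forces D = False.
Unit clause (H) forces H = True.
Unit clause (B) forces B = True.
In (D ∨ ¬E) only ¬E is left, so E = False.
In (E ∨ P) only P is left, so P = True.
Unit clause (¬A) forces A = False.
Set U = True.
  then (E ∨ ¬P ∨ ¬U ∨ W) forces W = True.
Set N = True.
Set G = True.
All clauses satisfied.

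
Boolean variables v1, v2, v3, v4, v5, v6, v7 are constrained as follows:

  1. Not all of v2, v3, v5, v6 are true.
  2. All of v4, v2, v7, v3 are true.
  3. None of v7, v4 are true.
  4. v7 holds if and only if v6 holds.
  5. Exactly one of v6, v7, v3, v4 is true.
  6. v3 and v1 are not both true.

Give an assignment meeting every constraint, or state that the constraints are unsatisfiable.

Case v4 = True:
  Constraint (3) is violated (v4=T) — contradiction.
Case v4 = False:
  Constraint (2) is violated (v4=F) — contradiction.
Both cases fail — unsatisfiable.

No satisfying assignment exists.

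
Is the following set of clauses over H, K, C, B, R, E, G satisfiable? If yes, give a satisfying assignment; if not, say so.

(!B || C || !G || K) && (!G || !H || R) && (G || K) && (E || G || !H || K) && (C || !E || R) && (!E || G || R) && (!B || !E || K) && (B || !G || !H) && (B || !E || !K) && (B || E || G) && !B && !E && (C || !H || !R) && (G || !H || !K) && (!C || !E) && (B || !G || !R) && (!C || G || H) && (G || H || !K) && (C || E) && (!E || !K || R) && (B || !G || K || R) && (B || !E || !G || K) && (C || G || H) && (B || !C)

Case C = True:
  (!B) forces B = False.
  Clause (B || !C) is falsified — contradiction.
Case C = False:
  (!B) forces B = False.
  (!E) forces E = False.
  Clause (C || E) is falsified — contradiction.
Both cases fail, so the formula is unsatisfiable.

Unsatisfiable — no assignment works.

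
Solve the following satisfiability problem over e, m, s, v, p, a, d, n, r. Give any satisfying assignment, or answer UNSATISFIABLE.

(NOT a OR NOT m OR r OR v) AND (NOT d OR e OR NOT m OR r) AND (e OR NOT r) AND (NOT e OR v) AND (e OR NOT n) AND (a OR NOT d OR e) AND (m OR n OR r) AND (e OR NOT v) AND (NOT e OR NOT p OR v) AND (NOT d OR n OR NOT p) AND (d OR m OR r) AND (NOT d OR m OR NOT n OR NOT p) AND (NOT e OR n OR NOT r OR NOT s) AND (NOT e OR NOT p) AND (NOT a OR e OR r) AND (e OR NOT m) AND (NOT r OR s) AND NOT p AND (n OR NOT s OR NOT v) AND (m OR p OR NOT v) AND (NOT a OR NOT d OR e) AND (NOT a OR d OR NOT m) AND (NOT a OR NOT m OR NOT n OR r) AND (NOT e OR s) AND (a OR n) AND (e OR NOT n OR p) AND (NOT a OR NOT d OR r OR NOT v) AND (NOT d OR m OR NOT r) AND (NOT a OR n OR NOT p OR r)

e: True, m: True, s: True, v: True, p: False, a: False, d: True, n: True, r: True

Unit clause (NOT p) forces p = False.
Try e = False:
  (e OR NOT r) forces r = False.
  (e OR NOT n) forces n = False.
  (m OR n OR r) forces m = True.
  clause (e OR NOT m) is falsified — backtrack.
So e = True.
  then (NOT e OR v) forces v = True.
  then (m OR p OR NOT v) forces m = True.
  then (NOT e OR s) forces s = True.
  then (n OR NOT s OR NOT v) forces n = True.
Set a = False.
Set d = True.
Set r = True.
All clauses satisfied.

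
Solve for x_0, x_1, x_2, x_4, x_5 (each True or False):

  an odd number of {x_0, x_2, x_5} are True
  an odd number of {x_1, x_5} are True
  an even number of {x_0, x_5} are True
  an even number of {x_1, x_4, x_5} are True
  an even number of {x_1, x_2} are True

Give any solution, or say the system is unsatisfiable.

x_0 = False; x_1 = True; x_2 = True; x_4 = True; x_5 = False

{x_0, x_2, x_5}: 1 true → odd ✓
{x_1, x_5}: 1 true → odd ✓
{x_0, x_5}: 0 true → even ✓
{x_1, x_4, x_5}: 2 true → even ✓
{x_1, x_2}: 2 true → even ✓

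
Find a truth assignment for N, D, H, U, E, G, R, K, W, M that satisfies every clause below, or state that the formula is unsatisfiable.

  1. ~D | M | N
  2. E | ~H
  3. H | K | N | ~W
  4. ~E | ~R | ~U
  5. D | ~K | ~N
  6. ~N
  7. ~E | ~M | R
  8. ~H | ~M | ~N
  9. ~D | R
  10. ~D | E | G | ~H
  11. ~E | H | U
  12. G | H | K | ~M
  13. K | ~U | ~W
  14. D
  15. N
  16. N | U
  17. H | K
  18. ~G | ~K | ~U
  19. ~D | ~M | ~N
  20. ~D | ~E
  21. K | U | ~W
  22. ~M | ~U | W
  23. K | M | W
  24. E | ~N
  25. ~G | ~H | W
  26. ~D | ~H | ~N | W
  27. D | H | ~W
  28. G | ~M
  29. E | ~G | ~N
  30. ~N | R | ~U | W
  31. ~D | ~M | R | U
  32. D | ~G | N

Unsatisfiable — no assignment works.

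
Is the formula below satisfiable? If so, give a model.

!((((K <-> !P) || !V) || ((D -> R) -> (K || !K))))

Case K = True: the formula becomes !(((!P || !V) || True)) = False.
Case K = False: the formula becomes !(((P || !V) || True)) = False.
Both cases fail — unsatisfiable.

No satisfying assignment exists.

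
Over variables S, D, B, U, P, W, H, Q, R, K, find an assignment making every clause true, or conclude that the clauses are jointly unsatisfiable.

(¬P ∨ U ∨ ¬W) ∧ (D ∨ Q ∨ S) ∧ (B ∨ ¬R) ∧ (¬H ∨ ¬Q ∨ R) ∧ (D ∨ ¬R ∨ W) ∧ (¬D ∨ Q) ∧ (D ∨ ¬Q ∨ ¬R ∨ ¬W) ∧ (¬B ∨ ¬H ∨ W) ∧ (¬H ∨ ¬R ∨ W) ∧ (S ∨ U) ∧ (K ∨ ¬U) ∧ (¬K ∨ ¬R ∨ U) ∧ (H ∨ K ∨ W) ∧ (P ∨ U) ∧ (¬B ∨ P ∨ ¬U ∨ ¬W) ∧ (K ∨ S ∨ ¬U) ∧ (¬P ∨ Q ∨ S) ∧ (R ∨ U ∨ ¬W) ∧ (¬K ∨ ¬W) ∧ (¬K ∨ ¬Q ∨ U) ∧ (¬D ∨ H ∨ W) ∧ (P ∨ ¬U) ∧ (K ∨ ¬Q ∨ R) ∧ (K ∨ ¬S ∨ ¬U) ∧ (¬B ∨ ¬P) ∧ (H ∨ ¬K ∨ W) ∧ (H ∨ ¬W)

S = True, D = False, B = False, U = True, P = True, W = False, H = True, Q = False, R = False, K = True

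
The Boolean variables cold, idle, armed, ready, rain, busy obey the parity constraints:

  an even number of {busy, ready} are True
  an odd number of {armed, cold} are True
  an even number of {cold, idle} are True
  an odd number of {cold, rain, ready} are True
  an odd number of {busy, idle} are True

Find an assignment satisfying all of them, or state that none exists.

cold=F, idle=F, armed=T, ready=T, rain=F, busy=T

{busy, ready}: 2 true → even ✓
{armed, cold}: 1 true → odd ✓
{cold, idle}: 0 true → even ✓
{cold, rain, ready}: 1 true → odd ✓
{busy, idle}: 1 true → odd ✓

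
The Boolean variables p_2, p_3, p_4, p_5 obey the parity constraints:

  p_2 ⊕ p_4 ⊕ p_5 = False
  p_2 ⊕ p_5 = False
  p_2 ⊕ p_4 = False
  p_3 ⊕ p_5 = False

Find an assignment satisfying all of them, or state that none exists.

p_2 = False, p_3 = False, p_4 = False, p_5 = False

p_2 ⊕ p_4 ⊕ p_5 = F ⊕ F ⊕ F = False ✓
p_2 ⊕ p_5 = F ⊕ F = False ✓
p_2 ⊕ p_4 = F ⊕ F = False ✓
p_3 ⊕ p_5 = F ⊕ F = False ✓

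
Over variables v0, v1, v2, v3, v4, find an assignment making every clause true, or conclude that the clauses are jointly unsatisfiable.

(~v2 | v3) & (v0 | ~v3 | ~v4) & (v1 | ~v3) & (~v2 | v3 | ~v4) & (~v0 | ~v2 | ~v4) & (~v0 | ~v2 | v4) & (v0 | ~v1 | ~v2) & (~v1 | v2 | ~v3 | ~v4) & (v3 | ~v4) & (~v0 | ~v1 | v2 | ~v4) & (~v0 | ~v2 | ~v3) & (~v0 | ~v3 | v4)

v0 = False, v1 = True, v2 = False, v3 = True, v4 = False

Set v0 = False.
Set v1 = True.
  then (v0 | ~v1 | ~v2) forces v2 = False.
Set v3 = True.
  then (v0 | ~v3 | ~v4) forces v4 = False.
All clauses satisfied.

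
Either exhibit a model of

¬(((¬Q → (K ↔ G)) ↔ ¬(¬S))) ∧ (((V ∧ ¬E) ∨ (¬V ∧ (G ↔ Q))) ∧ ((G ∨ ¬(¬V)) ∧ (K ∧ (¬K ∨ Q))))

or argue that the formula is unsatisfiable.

S = False; E = True; Q = True; K = True; V = False; G = True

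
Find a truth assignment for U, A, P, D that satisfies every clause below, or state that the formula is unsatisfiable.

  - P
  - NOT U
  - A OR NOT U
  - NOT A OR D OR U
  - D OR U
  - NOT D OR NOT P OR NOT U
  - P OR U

U = False, A = False, P = True, D = True

Unit clause (P) forces P = True.
Unit clause (NOT U) forces U = False.
In (D OR U) only D is left, so D = True.
Set A = False.
Check each clause:
  (P): P holds.
  (NOT U): NOT U holds.
  (A OR NOT U): NOT U holds.
  (NOT A OR D OR U): NOT A holds.
  (D OR U): D holds.
  (NOT D OR NOT P OR NOT U): NOT U holds.
  (P OR U): P holds.
All clauses satisfied.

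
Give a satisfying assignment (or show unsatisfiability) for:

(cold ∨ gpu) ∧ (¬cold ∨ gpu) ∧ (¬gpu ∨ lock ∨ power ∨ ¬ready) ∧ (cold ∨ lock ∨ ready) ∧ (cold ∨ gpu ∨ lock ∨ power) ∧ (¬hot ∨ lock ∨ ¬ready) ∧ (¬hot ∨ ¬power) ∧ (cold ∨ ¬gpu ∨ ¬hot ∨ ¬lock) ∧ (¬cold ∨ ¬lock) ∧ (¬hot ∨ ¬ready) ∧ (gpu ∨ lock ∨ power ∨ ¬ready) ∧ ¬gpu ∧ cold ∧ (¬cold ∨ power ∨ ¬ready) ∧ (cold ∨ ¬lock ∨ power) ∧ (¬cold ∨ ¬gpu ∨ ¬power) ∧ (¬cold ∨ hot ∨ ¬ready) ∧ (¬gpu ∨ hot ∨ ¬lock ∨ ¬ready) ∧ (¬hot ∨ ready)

Case gpu = True:
  Clause (¬gpu) is falsified — contradiction.
Case gpu = False:
  (cold ∨ gpu) forces cold = True.
  Clause (¬cold ∨ gpu) is falsified — contradiction.
Both cases fail, so the formula is unsatisfiable.

The formula is unsatisfiable.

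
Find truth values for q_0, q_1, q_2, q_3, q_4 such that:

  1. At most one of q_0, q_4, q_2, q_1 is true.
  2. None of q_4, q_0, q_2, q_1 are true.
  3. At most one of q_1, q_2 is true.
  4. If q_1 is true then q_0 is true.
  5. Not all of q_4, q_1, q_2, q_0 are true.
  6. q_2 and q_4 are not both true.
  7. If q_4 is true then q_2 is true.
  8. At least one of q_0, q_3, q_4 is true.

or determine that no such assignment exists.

q_0 = False; q_1 = False; q_2 = False; q_3 = True; q_4 = False

  (1) {q_0, q_4, q_2, q_1}: 0 true — at most one ✓
  (2) {q_4, q_0, q_2, q_1}: 0 true — none ✓
  (3) {q_1, q_2}: 0 true — at most one ✓
  (4) q_1=F ⇒ q_0: vacuous ✓
  (5) {q_4, q_1, q_2, q_0}: 0/4 true — not all ✓
  (6) q_2=F, q_4=F — not both ✓
  (7) q_4=F ⇒ q_2: vacuous ✓
  (8) {q_0, q_3, q_4}: 1 true — at least one ✓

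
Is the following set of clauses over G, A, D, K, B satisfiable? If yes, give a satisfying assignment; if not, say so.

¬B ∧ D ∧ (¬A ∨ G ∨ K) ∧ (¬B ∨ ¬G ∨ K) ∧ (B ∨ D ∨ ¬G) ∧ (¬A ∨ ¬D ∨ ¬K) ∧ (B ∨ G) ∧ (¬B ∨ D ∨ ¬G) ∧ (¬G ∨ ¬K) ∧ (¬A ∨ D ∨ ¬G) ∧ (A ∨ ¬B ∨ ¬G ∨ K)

Unit clause (¬B) forces B = False.
Unit clause (D) forces D = True.
In (B ∨ G) only G is left, so G = True.
In (¬G ∨ ¬K) only ¬K is left, so K = False.
Set A = False.
All clauses satisfied.

G = True; A = False; D = True; K = False; B = False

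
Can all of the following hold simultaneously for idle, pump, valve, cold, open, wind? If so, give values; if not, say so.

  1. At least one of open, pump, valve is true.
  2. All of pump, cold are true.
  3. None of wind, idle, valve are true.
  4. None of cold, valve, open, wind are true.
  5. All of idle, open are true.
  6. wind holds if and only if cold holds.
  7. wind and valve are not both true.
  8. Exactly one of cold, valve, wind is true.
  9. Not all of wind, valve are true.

No satisfying assignment exists.

Case idle = True:
  Constraint (3) is violated (idle=T) — contradiction.
Case idle = False:
  Constraint (5) is violated (idle=F) — contradiction.
Both cases fail — unsatisfiable.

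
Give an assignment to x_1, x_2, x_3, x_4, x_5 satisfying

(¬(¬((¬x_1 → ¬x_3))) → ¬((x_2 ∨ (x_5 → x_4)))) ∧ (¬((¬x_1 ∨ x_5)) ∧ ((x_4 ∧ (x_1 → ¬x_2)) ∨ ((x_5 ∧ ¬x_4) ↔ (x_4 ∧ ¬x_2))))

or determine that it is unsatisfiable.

Unsatisfiable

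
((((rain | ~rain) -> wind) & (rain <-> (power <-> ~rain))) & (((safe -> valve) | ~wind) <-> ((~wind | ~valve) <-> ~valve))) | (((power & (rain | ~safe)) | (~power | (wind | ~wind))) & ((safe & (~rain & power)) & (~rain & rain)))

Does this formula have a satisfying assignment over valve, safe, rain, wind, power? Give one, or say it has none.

valve = True; safe = False; rain = True; wind = True; power = False

  ((((rain | ~rain) -> wind) & (rain <-> (power <-> ~rain))) & (((safe -> valve) | ~wind) <-> ((~wind | ~valve) <-> ~valve))) | (((power & (rain | ~safe)) | (~power | (wind | ~wind))) & ((safe & (~rain & power)) & (~rain & rain))) = True
    (((rain | ~rain) -> wind) & (rain <-> (power <-> ~rain))) & (((safe -> valve) | ~wind) <-> ((~wind | ~valve) <-> ~valve)) = True
      ((rain | ~rain) -> wind) & (rain <-> (power <-> ~rain)) = True
        (rain | ~rain) -> wind = True
          rain | ~rain = True
            ~rain = False
        rain <-> (power <-> ~rain) = True
          power <-> ~rain = True
            ~rain = False
      ((safe -> valve) | ~wind) <-> ((~wind | ~valve) <-> ~valve) = True
        (safe -> valve) | ~wind = True
          safe -> valve = True
          ~wind = False
        (~wind | ~valve) <-> ~valve = True
          ~wind | ~valve = False
            ~wind = False
            ~valve = False
          ~valve = False
    ((power & (rain | ~safe)) | (~power | (wind | ~wind))) & ((safe & (~rain & power)) & (~rain & rain)) = False
      (power & (rain | ~safe)) | (~power | (wind | ~wind)) = True
        power & (rain | ~safe) = False
          rain | ~safe = True
            ~safe = True
        ~power | (wind | ~wind) = True
          ~power = True
          wind | ~wind = True
            ~wind = False
      (safe & (~rain & power)) & (~rain & rain) = False
        safe & (~rain & power) = False
          ~rain & power = False
            ~rain = False
        ~rain & rain = False
          ~rain = False
The formula evaluates to True.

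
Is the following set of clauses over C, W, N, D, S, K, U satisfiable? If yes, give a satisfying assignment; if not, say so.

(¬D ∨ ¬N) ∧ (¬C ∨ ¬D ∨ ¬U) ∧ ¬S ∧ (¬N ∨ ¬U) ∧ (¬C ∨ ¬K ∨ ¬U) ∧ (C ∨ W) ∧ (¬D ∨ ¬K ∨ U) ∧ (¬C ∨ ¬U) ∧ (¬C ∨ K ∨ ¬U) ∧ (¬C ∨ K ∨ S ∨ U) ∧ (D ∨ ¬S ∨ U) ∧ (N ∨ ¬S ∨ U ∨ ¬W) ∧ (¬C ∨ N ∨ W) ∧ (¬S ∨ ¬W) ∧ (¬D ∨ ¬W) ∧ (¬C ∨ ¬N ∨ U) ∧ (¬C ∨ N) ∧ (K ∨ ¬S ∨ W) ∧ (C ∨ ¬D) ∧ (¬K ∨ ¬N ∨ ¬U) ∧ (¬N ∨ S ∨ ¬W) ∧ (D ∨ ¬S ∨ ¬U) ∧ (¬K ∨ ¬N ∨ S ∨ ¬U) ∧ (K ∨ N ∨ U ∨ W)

Unit clause (¬S) forces S = False.
Set C = False.
  then (C ∨ W) forces W = True.
  then (¬D ∨ ¬W) forces D = False.
  then (¬N ∨ S ∨ ¬W) forces N = False.
Set K = True.
Set U = True.
All clauses satisfied.

C: False, W: True, N: False, D: False, S: False, K: True, U: True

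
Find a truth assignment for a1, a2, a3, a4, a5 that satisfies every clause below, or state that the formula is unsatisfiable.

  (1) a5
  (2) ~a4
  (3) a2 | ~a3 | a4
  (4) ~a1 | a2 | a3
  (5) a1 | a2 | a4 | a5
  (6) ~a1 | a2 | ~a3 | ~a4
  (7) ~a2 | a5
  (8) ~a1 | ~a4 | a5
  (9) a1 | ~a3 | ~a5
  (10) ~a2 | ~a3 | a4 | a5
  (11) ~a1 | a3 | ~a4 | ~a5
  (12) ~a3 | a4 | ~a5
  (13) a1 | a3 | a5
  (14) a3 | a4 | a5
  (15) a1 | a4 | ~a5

a1 = True, a2 = True, a3 = False, a4 = False, a5 = True

Unit clause (a5) forces a5 = True.
Unit clause (~a4) forces a4 = False.
In (~a3 | a4 | ~a5) only ~a3 is left, so a3 = False.
In (a1 | a4 | ~a5) only a1 is left, so a1 = True.
In (~a1 | a2 | a3) only a2 is left, so a2 = True.
All clauses satisfied.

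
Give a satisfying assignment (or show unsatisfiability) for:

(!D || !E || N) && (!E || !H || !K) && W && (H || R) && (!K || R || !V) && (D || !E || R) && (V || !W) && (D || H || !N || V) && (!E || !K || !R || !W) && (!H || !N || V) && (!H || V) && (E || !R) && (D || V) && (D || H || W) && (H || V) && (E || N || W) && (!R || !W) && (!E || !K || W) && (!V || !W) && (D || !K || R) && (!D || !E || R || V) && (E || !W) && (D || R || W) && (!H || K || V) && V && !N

Unsatisfiable

Case V = True:
  (W) forces W = True.
  Clause (!V || !W) is falsified — contradiction.
Case V = False:
  Clause (V) is falsified — contradiction.
Both cases fail, so the formula is unsatisfiable.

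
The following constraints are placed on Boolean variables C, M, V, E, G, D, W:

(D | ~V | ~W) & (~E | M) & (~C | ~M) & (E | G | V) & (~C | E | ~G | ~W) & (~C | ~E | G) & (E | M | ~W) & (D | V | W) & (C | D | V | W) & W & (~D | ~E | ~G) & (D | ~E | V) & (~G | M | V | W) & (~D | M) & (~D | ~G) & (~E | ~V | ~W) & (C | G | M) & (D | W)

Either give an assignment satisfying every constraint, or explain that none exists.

C: False; M: True; V: True; E: False; G: False; D: True; W: True

Unit clause (W) forces W = True.
Try C = True:
  (~C | ~M) forces M = False.
  (~E | M) forces E = False.
  clause (E | M | ~W) is falsified — backtrack.
So C = False.
Try M = False:
  (~E | M) forces E = False.
  clause (E | M | ~W) is falsified — backtrack.
So M = True.
Set V = True.
  then (D | ~V | ~W) forces D = True.
  then (~D | ~G) forces G = False.
  then (~E | ~V | ~W) forces E = False.
All clauses satisfied.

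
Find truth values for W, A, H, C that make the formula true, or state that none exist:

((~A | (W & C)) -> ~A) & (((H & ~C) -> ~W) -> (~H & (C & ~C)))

W = True, A = True, H = True, C = False

  (~A | (W & C)) -> ~A = True
    ~A | (W & C) = False
      ~A = False
      W & C = False
    ~A = False
  ((H & ~C) -> ~W) -> (~H & (C & ~C)) = True
    (H & ~C) -> ~W = False
      H & ~C = True
        ~C = True
      ~W = False
    ~H & (C & ~C) = False
      ~H = False
      C & ~C = False
        ~C = True
Both conjuncts True, so the formula holds.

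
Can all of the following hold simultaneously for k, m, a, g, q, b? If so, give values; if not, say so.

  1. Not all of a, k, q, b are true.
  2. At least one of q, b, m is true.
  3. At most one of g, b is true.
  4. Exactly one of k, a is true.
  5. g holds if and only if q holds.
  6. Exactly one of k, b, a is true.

k = False, m = False, a = True, g = True, q = True, b = False

  (1) {a, k, q, b}: 2/4 true — not all ✓
  (2) {q, b, m}: 1 true — at least one ✓
  (3) {g, b}: 1 true — at most one ✓
  (4) {k, a}: 1 true — exactly one ✓
  (5) g=T, q=T — same ✓
  (6) {k, b, a}: 1 true — exactly one ✓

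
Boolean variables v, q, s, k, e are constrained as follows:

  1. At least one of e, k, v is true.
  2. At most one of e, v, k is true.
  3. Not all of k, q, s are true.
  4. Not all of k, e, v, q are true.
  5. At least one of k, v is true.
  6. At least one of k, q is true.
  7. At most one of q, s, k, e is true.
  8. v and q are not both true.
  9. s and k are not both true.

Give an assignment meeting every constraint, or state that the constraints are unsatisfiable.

v=F, q=F, s=F, k=T, e=F

  (1) {e, k, v}: 1 true — at least one ✓
  (2) {e, v, k}: 1 true — at most one ✓
  (3) {k, q, s}: 1/3 true — not all ✓
  (4) {k, e, v, q}: 1/4 true — not all ✓
  (5) {k, v}: 1 true — at least one ✓
  (6) {k, q}: 1 true — at least one ✓
  (7) {q, s, k, e}: 1 true — at most one ✓
  (8) v=F, q=F — not both ✓
  (9) s=F, k=T — not both ✓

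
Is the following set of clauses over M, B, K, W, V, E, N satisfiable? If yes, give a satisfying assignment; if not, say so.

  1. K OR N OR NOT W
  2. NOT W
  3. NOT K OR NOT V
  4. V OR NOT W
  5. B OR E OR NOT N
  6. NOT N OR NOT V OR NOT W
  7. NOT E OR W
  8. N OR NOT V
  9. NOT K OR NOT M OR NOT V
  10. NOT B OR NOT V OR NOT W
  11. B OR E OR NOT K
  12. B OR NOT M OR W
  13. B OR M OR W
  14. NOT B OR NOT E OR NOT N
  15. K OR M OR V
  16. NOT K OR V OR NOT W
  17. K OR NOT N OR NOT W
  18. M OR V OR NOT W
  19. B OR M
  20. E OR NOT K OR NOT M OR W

Unit clause (NOT W) forces W = False.
In (NOT E OR W) only NOT E is left, so E = False.
Set M = True.
  then (B OR NOT M OR W) forces B = True.
  then (E OR NOT K OR NOT M OR W) forces K = False.
Set V = False.
Set N = True.
All clauses satisfied.

M=T, B=T, K=F, W=F, V=F, E=F, N=T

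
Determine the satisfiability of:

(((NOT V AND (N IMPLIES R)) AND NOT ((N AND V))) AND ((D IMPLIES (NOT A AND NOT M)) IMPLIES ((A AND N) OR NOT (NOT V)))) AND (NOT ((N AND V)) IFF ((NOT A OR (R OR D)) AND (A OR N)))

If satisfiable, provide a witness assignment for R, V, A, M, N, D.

R = True, V = False, A = True, M = True, N = False, D = True

  ((NOT V AND (N IMPLIES R)) AND NOT ((N AND V))) AND ((D IMPLIES (NOT A AND NOT M)) IMPLIES ((A AND N) OR NOT (NOT V))) = True
    (NOT V AND (N IMPLIES R)) AND NOT ((N AND V)) = True
      NOT V AND (N IMPLIES R) = True
        NOT V = True
        N IMPLIES R = True
      NOT ((N AND V)) = True
        N AND V = False
    (D IMPLIES (NOT A AND NOT M)) IMPLIES ((A AND N) OR NOT (NOT V)) = True
      D IMPLIES (NOT A AND NOT M) = False
        NOT A AND NOT M = False
          NOT A = False
          NOT M = False
      (A AND N) OR NOT (NOT V) = False
        A AND N = False
        NOT (NOT V) = False
          NOT V = True
  NOT ((N AND V)) IFF ((NOT A OR (R OR D)) AND (A OR N)) = True
    NOT ((N AND V)) = True
      N AND V = False
    (NOT A OR (R OR D)) AND (A OR N) = True
      NOT A OR (R OR D) = True
        NOT A = False
        R OR D = True
      A OR N = True
Both conjuncts True, so the formula holds.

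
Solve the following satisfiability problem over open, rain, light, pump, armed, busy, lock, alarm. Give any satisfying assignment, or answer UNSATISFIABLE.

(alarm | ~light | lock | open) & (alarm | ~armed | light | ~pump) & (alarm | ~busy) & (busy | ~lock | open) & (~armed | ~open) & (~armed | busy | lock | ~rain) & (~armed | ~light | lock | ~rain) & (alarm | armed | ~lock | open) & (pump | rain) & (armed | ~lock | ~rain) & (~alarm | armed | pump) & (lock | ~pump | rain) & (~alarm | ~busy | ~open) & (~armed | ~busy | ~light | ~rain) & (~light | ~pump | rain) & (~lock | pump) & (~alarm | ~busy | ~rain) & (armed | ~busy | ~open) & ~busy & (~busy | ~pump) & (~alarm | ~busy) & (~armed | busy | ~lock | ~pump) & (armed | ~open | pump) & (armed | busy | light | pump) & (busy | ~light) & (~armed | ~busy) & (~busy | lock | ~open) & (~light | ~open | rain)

Unit clause (~busy) forces busy = False.
In (busy | ~light) only ~light is left, so light = False.
Set open = False.
  then (busy | ~lock | open) forces lock = False.
Try rain = False:
  (pump | rain) forces pump = True.
  clause (lock | ~pump | rain) is falsified — backtrack.
So rain = True.
  then (~armed | busy | lock | ~rain) forces armed = False.
  then (armed | busy | light | pump) forces pump = True.
Set alarm = True.
All clauses satisfied.

open=F, rain=T, light=F, pump=T, armed=F, busy=F, lock=F, alarm=T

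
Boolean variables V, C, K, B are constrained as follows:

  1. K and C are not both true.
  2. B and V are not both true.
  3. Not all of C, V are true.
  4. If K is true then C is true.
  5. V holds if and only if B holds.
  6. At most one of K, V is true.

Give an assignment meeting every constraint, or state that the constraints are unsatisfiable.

V: False; C: True; K: False; B: False

  (1) K=F, C=T — not both ✓
  (2) B=F, V=F — not both ✓
  (3) {C, V}: 1/2 true — not all ✓
  (4) K=F ⇒ C: vacuous ✓
  (5) V=F, B=F — same ✓
  (6) {K, V}: 0 true — at most one ✓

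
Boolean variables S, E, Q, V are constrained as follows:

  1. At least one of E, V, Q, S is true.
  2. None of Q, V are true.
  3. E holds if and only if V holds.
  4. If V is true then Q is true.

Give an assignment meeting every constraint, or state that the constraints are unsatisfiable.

S = True, E = False, Q = False, V = False

  (1) {E, V, Q, S}: 1 true — at least one ✓
  (2) {Q, V}: 0 true — none ✓
  (3) E=F, V=F — same ✓
  (4) V=F ⇒ Q: vacuous ✓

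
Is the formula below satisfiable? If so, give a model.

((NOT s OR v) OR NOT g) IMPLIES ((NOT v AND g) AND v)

s: True, g: True, v: False

  ((NOT s OR v) OR NOT g) IMPLIES ((NOT v AND g) AND v) = True
    (NOT s OR v) OR NOT g = False
      NOT s OR v = False
        NOT s = False
      NOT g = False
    (NOT v AND g) AND v = False
      NOT v AND g = True
        NOT v = True
The formula evaluates to True.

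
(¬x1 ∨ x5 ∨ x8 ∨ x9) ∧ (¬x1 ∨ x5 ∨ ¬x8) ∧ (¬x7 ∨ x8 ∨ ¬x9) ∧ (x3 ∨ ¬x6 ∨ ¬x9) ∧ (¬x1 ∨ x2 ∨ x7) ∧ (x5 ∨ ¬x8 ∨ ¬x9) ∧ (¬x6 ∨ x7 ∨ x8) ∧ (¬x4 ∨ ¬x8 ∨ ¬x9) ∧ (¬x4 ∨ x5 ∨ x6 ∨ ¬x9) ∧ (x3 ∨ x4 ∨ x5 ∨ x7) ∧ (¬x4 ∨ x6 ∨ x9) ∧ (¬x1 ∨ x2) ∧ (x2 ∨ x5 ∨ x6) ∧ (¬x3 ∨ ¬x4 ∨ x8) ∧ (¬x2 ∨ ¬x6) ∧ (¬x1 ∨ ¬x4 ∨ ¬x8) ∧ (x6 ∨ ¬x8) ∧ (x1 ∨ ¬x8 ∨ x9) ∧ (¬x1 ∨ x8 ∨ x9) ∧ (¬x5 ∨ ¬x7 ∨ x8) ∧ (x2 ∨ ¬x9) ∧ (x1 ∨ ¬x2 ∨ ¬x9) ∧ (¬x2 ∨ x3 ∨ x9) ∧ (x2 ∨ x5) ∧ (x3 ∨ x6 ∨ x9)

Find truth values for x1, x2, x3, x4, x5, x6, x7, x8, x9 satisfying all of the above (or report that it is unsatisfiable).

x1=T; x2=T; x3=T; x4=F; x5=F; x6=F; x7=F; x8=F; x9=T

Set x1 = True.
  then (¬x1 ∨ x2) forces x2 = True.
  then (¬x2 ∨ ¬x6) forces x6 = False.
  then (x6 ∨ ¬x8) forces x8 = False.
  then (¬x1 ∨ x8 ∨ x9) forces x9 = True.
  then (¬x7 ∨ x8 ∨ ¬x9) forces x7 = False.
Set x3 = True.
  then (¬x3 ∨ ¬x4 ∨ x8) forces x4 = False.
Set x5 = False.
All clauses satisfied.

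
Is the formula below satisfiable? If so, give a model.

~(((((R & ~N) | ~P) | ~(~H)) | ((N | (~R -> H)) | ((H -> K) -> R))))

K = True, H = False, N = False, P = True, R = False

  ~(((((R & ~N) | ~P) | ~(~H)) | ((N | (~R -> H)) | ((H -> K) -> R)))) = True
    (((R & ~N) | ~P) | ~(~H)) | ((N | (~R -> H)) | ((H -> K) -> R)) = False
      ((R & ~N) | ~P) | ~(~H) = False
        (R & ~N) | ~P = False
          R & ~N = False
            ~N = True
          ~P = False
        ~(~H) = False
          ~H = True
      (N | (~R -> H)) | ((H -> K) -> R) = False
        N | (~R -> H) = False
          ~R -> H = False
            ~R = True
        (H -> K) -> R = False
          H -> K = True
The formula evaluates to True.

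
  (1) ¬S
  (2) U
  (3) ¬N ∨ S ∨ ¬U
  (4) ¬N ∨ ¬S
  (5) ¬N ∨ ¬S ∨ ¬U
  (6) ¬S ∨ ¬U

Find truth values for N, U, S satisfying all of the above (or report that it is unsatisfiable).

Unit clause (¬S) forces S = False.
Unit clause (U) forces U = True.
In (¬N ∨ S ∨ ¬U) only ¬N is left, so N = False.
All clauses satisfied.

N: False, U: True, S: False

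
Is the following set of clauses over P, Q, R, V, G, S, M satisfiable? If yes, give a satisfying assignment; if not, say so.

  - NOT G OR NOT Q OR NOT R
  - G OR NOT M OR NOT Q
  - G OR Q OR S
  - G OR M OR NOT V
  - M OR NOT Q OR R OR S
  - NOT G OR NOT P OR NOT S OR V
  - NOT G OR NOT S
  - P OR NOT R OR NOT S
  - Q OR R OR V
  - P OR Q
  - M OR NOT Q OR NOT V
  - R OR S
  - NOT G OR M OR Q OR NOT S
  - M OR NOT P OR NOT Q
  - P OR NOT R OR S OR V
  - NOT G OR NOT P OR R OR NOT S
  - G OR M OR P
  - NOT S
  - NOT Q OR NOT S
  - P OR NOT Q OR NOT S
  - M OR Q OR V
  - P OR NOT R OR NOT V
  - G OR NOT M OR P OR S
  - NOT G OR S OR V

P: True, Q: False, R: True, V: True, G: True, S: False, M: True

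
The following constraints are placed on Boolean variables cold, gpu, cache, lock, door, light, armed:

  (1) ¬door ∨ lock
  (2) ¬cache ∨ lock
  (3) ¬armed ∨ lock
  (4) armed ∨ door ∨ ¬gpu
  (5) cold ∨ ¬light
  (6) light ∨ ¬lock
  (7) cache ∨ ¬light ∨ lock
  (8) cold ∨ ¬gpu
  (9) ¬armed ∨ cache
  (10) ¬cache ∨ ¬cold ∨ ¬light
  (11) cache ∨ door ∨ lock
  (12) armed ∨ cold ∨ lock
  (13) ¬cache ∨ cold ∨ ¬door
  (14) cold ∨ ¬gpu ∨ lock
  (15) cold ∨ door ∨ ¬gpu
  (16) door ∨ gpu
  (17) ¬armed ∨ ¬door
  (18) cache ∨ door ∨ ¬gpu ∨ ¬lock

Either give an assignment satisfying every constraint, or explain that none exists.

cold = True; gpu = True; cache = False; lock = True; door = True; light = True; armed = False

Try cold = False:
  (cold ∨ ¬light) forces light = False.
  (light ∨ ¬lock) forces lock = False.
  (¬door ∨ lock) forces door = False.
  (¬cache ∨ lock) forces cache = False.
  clause (cache ∨ door ∨ lock) is falsified — backtrack.
So cold = True.
Set gpu = True.
Try cache = True:
  (¬cache ∨ lock) forces lock = True.
  (light ∨ ¬lock) forces light = True.
  clause (¬cache ∨ ¬cold ∨ ¬light) is falsified — backtrack.
So cache = False.
  then (¬armed ∨ cache) forces armed = False.
  then (armed ∨ door ∨ ¬gpu) forces door = True.
  then (¬door ∨ lock) forces lock = True.
  then (light ∨ ¬lock) forces light = True.
All clauses satisfied.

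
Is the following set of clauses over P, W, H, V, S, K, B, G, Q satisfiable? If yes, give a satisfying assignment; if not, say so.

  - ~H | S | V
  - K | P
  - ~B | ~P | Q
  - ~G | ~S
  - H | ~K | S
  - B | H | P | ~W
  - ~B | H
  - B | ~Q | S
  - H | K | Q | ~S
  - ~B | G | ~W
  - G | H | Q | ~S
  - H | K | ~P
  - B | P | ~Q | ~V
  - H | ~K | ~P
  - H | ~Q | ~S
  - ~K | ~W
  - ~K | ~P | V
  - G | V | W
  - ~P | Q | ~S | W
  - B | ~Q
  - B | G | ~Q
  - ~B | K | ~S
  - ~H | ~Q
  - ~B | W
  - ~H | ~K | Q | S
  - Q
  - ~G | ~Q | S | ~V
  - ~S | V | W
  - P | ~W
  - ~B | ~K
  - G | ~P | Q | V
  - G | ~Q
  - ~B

Case B = True:
  Clause (~B) is falsified — contradiction.
Case B = False:
  (B | ~Q) forces Q = False.
  Clause (Q) is falsified — contradiction.
Both cases fail, so the formula is unsatisfiable.

Unsatisfiable — no assignment works.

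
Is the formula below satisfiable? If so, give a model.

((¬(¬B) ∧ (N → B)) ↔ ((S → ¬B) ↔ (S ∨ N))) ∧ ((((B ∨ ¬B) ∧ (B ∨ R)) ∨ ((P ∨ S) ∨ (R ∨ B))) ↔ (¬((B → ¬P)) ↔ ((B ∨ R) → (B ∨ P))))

S=F, B=F, P=F, N=F, R=F

  (¬(¬B) ∧ (N → B)) ↔ ((S → ¬B) ↔ (S ∨ N)) = True
    ¬(¬B) ∧ (N → B) = False
      ¬(¬B) = False
        ¬B = True
      N → B = True
    (S → ¬B) ↔ (S ∨ N) = False
      S → ¬B = True
        ¬B = True
      S ∨ N = False
  (((B ∨ ¬B) ∧ (B ∨ R)) ∨ ((P ∨ S) ∨ (R ∨ B))) ↔ (¬((B → ¬P)) ↔ ((B ∨ R) → (B ∨ P))) = True
    ((B ∨ ¬B) ∧ (B ∨ R)) ∨ ((P ∨ S) ∨ (R ∨ B)) = False
      (B ∨ ¬B) ∧ (B ∨ R) = False
        B ∨ ¬B = True
          ¬B = True
        B ∨ R = False
      (P ∨ S) ∨ (R ∨ B) = False
        P ∨ S = False
        R ∨ B = False
    ¬((B → ¬P)) ↔ ((B ∨ R) → (B ∨ P)) = False
      ¬((B → ¬P)) = False
        B → ¬P = True
          ¬P = True
      (B ∨ R) → (B ∨ P) = True
        B ∨ R = False
        B ∨ P = False
Both conjuncts True, so the formula holds.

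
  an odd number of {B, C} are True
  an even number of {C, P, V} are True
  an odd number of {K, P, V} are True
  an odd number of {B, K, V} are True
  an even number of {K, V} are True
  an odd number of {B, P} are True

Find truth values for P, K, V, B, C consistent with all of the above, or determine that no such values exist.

Adding constraints 3, 4, 6 mod 2: every variable appears an even number of times on the left, so the left side is 0.
But the right sides sum to 1 (mod 2). 0 ≠ 1 — the system is inconsistent.

The formula is unsatisfiable.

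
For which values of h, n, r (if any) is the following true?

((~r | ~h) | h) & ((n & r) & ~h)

h=F, n=T, r=T

  (~r | ~h) | h = True
    ~r | ~h = True
      ~r = False
      ~h = True
  (n & r) & ~h = True
    n & r = True
    ~h = True
Both conjuncts True, so the formula holds.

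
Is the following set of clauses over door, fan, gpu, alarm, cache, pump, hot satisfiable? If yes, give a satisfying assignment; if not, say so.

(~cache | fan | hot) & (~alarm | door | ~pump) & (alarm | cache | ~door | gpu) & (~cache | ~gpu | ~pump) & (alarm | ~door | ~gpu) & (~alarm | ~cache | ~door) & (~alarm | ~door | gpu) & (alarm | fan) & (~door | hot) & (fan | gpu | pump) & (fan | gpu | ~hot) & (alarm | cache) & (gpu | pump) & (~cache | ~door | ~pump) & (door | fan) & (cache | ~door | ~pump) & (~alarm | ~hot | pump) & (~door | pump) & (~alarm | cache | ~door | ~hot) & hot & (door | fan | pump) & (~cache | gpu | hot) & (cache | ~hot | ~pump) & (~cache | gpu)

door: False, fan: True, gpu: True, alarm: False, cache: True, pump: False, hot: True

Unit clause (hot) forces hot = True.
Set door = False.
  then (door | fan) forces fan = True.
Try gpu = False:
  (gpu | pump) forces pump = True.
  (~alarm | door | ~pump) forces alarm = False.
  (alarm | cache) forces cache = True.
  clause (~cache | gpu) is falsified — backtrack.
So gpu = True.
Set alarm = False.
  then (alarm | cache) forces cache = True.
  then (~cache | ~gpu | ~pump) forces pump = False.
All clauses satisfied.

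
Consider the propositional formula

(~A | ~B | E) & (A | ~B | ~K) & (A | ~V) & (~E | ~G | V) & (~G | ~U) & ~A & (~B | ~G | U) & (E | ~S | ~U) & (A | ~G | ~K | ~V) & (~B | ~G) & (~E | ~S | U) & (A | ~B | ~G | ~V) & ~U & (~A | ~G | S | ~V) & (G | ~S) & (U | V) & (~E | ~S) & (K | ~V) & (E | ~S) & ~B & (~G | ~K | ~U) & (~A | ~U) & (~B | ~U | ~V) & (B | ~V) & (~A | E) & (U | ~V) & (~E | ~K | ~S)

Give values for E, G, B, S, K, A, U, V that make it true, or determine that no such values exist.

Unsatisfiable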